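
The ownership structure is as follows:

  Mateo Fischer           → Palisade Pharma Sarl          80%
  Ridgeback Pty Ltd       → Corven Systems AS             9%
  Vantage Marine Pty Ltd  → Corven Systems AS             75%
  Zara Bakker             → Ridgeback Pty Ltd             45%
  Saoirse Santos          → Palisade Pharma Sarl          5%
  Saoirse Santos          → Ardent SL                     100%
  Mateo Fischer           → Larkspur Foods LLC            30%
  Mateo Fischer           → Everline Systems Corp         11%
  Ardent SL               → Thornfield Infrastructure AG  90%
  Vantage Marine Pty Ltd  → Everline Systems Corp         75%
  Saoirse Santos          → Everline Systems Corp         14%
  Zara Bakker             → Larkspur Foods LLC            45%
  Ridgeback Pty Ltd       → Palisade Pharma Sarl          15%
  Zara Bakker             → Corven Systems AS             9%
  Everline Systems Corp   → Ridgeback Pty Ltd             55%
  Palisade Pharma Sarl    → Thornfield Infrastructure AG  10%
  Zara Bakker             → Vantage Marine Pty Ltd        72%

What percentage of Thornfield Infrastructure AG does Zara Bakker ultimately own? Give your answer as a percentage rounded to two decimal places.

Zara reaches Thornfield along 2 paths.
Via Ridgeback → Palisade: 45% × 15% × 10% = 0.675%.
Via Vantage → Everline → Ridgeback → Palisade: 72% × 75% × 55% × 15% × 10% = 0.4455%.
Total: 0.675% + 0.4455% = 1.1205%.
Rounded: 1.12%.

1.12%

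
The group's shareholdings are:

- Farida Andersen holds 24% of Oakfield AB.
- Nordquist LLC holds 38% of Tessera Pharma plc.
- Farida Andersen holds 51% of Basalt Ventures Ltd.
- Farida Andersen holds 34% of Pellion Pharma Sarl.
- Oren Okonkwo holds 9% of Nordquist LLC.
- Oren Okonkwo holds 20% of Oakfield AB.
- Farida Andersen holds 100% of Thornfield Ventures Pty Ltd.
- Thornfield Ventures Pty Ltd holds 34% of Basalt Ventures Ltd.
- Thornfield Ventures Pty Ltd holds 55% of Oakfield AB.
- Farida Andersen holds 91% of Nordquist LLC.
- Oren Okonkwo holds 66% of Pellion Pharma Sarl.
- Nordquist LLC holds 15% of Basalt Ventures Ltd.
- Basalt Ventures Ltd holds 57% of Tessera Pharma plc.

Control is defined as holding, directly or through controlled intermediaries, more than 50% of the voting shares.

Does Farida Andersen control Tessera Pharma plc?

Farida holds 100% of Thornfield, so Farida controls Thornfield.
Farida holds 91% of Nordquist, so Farida controls Nordquist.
Farida and Nordquist and Thornfield together hold 51% + 15% + 34% = 100% of Basalt, so Farida controls Basalt.
Nordquist and Basalt together hold 38% + 57% = 95% of Tessera, so Farida controls Tessera.

Yes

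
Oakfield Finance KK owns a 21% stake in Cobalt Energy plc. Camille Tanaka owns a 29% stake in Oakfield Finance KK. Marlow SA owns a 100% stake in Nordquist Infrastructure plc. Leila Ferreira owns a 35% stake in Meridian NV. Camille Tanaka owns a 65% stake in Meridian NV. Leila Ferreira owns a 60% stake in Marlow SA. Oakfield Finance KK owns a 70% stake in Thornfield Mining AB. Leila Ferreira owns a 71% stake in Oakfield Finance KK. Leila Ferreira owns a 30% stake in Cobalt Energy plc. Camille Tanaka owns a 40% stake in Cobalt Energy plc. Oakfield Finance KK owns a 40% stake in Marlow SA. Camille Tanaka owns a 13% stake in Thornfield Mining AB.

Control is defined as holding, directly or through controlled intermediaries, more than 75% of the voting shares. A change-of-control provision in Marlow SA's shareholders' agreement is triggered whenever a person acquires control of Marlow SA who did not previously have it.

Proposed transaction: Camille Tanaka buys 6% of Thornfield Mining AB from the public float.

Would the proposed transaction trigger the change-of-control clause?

The purchase changes only Camille's holdings, so Camille is the only person who could newly come to control Marlow.
Camille's largest direct stake is 65% in Meridian, which does not meet the threshold, so Camille controls no company.
Neither Camille nor any entity Camille controls holds any voting interest in Marlow.
So before the transaction, Camille does not control Marlow.
After the purchase, Camille's direct stake in Thornfield rises to 13% + 6% = 19%.
Camille's side now holds 19% of Thornfield, not > 75%, so Camille still does not control Thornfield.
After the transaction, neither Camille nor any entity Camille controls holds a voting interest in Marlow, so Camille still does not control it.
No new person acquires control, so the clause is not triggered.

No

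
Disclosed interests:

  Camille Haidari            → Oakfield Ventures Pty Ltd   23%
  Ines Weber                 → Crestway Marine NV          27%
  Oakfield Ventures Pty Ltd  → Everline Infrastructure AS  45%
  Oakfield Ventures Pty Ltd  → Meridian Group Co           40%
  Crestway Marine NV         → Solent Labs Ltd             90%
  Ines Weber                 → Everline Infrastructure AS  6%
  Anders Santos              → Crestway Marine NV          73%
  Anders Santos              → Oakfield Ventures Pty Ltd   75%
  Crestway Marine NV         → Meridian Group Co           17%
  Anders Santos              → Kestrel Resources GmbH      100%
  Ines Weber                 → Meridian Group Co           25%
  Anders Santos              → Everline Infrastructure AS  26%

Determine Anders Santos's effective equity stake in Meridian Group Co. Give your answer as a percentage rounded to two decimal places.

42.41%

Anders reaches Meridian along 2 paths.
Via Crestway: 73% × 17% = 12.41%.
Via Oakfield: 75% × 40% = 30%.
Total: 12.41% + 30% = 42.41%.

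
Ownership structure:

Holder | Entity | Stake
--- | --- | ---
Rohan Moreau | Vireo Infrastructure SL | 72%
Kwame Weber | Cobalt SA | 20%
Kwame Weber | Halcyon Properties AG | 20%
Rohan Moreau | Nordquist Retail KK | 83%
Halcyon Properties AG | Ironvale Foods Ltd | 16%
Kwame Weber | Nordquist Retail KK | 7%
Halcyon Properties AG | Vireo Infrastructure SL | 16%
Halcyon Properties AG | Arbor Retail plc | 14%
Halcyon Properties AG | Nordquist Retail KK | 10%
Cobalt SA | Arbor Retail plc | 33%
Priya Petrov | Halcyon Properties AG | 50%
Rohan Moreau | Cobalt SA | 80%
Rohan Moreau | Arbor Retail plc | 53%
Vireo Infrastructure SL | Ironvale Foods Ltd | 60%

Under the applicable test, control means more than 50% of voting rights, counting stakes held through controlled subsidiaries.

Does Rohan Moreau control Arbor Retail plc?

Rohan holds 80% of Cobalt, so Rohan controls Cobalt.
Rohan and Cobalt together hold 53% + 33% = 86% of Arbor, so Rohan controls Arbor.

Yes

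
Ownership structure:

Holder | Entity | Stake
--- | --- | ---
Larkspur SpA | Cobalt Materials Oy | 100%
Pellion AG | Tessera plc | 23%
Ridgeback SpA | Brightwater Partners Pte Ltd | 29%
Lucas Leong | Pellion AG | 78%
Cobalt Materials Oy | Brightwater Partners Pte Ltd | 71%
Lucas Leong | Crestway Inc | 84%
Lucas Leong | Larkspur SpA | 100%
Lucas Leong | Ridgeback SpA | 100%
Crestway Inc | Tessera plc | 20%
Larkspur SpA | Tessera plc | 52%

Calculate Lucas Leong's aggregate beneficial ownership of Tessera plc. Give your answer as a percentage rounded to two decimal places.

86.74%

Lucas reaches Tessera along 3 paths.
Via Pellion: 78% × 23% = 17.94%.
Via Crestway: 84% × 20% = 16.8%.
Via Larkspur: 100% × 52% = 52%.
Total: 17.94% + 16.8% + 52% = 86.74%.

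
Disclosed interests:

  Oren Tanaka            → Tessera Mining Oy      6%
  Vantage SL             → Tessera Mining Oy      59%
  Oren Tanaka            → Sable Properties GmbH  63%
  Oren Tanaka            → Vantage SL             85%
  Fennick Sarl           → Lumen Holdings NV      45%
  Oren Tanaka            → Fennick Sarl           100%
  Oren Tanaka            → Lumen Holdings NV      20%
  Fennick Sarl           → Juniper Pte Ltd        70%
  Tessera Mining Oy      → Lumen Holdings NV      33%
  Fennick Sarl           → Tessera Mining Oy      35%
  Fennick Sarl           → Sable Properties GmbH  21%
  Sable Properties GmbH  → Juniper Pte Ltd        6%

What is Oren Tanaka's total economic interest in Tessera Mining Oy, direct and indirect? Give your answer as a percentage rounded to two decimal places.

Oren reaches Tessera along 3 paths.
Via Fennick: 100% × 35% = 35%.
Direct stake: 6% = 6%.
Via Vantage: 85% × 59% = 50.15%.
Total: 35% + 6% + 50.15% = 91.15%.

91.15%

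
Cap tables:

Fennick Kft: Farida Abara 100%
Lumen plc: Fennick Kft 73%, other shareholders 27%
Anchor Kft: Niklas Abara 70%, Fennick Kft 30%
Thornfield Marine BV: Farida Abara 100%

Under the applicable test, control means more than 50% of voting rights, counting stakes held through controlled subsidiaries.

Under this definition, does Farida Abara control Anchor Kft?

No

Farida holds 100% of Fennick, so Farida controls Fennick.
Fennick holds 73% of Lumen, so Farida controls Lumen.
Farida holds 100% of Thornfield, so Farida controls Thornfield.
In Anchor, Farida's side holds only 30%, not > 50%.
So Farida does not control Anchor.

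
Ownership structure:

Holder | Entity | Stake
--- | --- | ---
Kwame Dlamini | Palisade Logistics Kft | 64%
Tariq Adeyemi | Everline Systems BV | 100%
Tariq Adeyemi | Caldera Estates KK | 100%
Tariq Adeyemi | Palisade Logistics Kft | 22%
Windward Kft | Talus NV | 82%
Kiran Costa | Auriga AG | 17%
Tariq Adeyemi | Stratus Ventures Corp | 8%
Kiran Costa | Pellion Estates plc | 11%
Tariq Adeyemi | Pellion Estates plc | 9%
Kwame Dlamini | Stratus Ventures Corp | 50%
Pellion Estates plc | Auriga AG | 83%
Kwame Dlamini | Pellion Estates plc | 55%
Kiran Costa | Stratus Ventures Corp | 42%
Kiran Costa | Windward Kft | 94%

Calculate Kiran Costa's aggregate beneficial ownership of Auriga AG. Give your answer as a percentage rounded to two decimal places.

26.13%

Kiran reaches Auriga along 2 paths.
Via Pellion: 11% × 83% = 9.13%.
Direct stake: 17% = 17%.
Total: 9.13% + 17% = 26.13%.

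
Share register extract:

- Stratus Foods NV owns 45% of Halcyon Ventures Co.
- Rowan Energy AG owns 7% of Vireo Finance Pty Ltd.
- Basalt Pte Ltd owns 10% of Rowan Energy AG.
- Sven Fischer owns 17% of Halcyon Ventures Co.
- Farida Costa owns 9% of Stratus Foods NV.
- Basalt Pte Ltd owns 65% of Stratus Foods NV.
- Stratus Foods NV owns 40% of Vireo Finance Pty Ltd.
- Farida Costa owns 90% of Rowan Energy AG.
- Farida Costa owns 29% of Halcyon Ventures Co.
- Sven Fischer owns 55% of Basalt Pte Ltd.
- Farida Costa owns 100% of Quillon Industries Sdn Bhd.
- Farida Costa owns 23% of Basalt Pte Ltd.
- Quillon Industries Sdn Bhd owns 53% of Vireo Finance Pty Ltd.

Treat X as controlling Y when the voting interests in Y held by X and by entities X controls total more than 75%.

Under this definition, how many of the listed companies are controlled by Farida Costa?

2

Farida holds 100% of Quillon, so Farida controls Quillon.
Farida holds 90% of Rowan, so Farida controls Rowan.
No other company's threshold is met.
Farida controls 2 companies.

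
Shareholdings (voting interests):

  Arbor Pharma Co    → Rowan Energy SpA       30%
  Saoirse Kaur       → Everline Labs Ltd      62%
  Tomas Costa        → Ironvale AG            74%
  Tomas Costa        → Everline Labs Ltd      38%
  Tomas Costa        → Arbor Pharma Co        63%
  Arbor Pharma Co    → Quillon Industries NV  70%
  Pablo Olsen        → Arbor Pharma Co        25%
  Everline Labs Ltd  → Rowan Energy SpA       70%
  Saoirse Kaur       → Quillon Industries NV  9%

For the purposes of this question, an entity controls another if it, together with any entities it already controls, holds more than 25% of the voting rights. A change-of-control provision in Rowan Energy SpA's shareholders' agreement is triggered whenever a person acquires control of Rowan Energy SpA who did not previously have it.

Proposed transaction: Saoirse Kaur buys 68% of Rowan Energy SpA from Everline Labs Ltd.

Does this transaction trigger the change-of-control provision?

The purchase adds only to Saoirse's holdings (Everline's stake shrinks), so Saoirse is the only person who could newly come to control Rowan.
Saoirse holds 62% of Everline, so Saoirse controls Everline.
Everline holds 70% of Rowan, so Saoirse controls Rowan.
So Saoirse already controls Rowan before the transaction.
After the purchase, Saoirse holds 68% of Rowan directly, and Everline's stake falls to 2%.
Saoirse controlled Rowan already, so this is not a new person acquiring control; every other person's position is unchanged or reduced.
No new person acquires control, so the clause is not triggered.

No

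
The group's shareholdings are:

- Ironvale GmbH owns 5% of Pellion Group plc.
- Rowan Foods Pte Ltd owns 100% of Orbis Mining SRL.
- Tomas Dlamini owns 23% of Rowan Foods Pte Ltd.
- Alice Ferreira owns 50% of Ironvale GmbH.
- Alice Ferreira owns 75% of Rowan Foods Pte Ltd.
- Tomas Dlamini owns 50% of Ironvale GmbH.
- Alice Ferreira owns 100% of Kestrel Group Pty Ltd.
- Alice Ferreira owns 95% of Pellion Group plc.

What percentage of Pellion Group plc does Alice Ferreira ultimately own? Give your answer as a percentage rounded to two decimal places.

Alice reaches Pellion along 2 paths.
Via Ironvale: 50% × 5% = 2.5%.
Direct stake: 95% = 95%.
Total: 2.5% + 95% = 97.5%.
Rounded: 97.50%.

97.50%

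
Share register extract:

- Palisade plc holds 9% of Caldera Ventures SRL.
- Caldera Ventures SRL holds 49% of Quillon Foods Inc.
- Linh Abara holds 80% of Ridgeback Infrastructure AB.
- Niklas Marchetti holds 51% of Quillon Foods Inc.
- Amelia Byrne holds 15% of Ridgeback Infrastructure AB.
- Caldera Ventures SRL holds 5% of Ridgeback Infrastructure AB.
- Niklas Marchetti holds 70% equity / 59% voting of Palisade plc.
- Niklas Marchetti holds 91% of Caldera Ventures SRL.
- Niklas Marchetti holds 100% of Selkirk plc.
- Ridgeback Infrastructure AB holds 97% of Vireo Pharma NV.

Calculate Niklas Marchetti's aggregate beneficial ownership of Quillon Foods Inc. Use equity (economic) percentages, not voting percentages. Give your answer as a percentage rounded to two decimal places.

98.68%

Niklas reaches Quillon along 3 paths.
Via Caldera: 91% × 49% = 44.59%.
Via Palisade → Caldera: 70% × 9% × 49% = 3.087%.
Direct stake: 51% = 51%.
Total: 44.59% + 3.087% + 51% = 98.677%.
Rounded: 98.68%.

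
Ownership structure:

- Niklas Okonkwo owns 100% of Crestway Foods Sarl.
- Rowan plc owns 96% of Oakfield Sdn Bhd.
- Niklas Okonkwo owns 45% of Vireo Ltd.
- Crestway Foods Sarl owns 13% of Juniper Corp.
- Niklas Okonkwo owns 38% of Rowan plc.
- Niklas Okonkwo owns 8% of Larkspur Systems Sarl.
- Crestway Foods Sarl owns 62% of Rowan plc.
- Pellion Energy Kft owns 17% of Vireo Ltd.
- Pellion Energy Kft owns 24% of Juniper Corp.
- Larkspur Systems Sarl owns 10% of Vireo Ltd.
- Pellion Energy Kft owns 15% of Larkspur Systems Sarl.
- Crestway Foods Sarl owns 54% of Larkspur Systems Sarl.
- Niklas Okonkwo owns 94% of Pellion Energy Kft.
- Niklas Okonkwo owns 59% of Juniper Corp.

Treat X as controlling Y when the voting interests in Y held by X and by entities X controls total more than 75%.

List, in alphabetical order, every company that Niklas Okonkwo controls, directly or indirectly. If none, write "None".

Niklas holds 100% of Crestway, so Niklas controls Crestway.
Niklas holds 94% of Pellion, so Niklas controls Pellion.
Niklas and Crestway and Pellion together hold 8% + 54% + 15% = 77% of Larkspur, so Niklas controls Larkspur.
Niklas and Crestway together hold 38% + 62% = 100% of Rowan, so Niklas controls Rowan.
Rowan holds 96% of Oakfield, so Niklas controls Oakfield.
Crestway and Pellion and Niklas together hold 13% + 24% + 59% = 96% of Juniper, so Niklas controls Juniper.
No other company's threshold is met.

Crestway Foods Sarl, Juniper Corp, Larkspur Systems Sarl, Oakfield Sdn Bhd, Pellion Energy Kft, Rowan plc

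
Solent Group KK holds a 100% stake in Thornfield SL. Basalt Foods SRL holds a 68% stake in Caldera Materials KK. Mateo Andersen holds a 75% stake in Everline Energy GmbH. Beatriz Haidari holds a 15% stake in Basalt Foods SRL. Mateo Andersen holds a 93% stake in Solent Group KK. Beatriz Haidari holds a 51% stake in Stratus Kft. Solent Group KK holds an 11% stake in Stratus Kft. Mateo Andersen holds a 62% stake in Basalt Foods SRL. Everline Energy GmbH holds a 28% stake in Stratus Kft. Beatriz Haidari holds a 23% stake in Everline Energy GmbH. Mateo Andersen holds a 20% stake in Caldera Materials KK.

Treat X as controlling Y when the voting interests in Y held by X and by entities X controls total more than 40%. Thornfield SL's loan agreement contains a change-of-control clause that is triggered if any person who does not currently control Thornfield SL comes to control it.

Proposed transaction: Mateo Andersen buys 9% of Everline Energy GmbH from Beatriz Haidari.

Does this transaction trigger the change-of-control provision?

No

The purchase adds only to Mateo's holdings (Beatriz's stake shrinks), so Mateo is the only person who could newly come to control Thornfield.
Mateo holds 93% of Solent, so Mateo controls Solent.
Solent holds 100% of Thornfield, so Mateo controls Thornfield.
So Mateo already controls Thornfield before the transaction.
After the purchase, Mateo's direct stake in Everline rises to 75% + 9% = 84%, and Beatriz's stake falls to 14%.
Mateo controlled Thornfield already, so this is not a new person acquiring control; every other person's position is unchanged or reduced.
No new person acquires control, so the clause is not triggered.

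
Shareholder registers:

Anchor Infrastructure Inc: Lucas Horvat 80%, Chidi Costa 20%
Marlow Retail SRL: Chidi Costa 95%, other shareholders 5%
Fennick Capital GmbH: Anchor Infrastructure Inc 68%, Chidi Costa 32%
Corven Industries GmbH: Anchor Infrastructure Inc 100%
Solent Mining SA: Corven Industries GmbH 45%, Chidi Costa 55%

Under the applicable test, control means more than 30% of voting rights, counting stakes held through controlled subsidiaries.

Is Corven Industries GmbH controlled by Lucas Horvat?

Lucas holds 80% of Anchor, so Lucas controls Anchor.
Anchor holds 100% of Corven, so Lucas controls Corven.

Yes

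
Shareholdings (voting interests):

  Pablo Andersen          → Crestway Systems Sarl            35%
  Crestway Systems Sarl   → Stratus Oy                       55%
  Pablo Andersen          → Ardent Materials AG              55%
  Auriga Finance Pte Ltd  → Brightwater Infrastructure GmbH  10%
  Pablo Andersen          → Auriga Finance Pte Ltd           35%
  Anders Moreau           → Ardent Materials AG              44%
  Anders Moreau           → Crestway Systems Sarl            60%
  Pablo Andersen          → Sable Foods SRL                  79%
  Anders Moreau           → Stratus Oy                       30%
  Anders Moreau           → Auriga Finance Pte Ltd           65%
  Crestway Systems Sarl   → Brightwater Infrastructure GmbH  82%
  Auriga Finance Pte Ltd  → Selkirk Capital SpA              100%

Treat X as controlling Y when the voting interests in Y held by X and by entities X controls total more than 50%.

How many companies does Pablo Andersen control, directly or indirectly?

Pablo holds 55% of Ardent, so Pablo controls Ardent.
Pablo holds 79% of Sable, so Pablo controls Sable.
No other company's threshold is met.
Pablo controls 2 companies.

2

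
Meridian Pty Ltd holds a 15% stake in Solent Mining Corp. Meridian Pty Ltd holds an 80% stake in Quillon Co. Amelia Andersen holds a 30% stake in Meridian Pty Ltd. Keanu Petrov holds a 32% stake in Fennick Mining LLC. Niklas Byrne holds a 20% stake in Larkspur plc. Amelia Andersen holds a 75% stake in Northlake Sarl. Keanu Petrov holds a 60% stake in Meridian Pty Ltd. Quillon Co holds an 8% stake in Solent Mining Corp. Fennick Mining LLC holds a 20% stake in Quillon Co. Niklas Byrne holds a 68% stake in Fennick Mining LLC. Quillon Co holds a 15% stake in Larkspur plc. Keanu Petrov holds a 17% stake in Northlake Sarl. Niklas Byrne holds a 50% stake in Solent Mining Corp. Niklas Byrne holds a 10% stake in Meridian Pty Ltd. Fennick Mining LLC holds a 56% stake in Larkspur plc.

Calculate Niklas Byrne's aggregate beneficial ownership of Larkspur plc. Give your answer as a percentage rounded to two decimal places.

61.32%

Niklas reaches Larkspur along 4 paths.
Via Fennick: 68% × 56% = 38.08%.
Direct stake: 20% = 20%.
Via Fennick → Quillon: 68% × 20% × 15% = 2.04%.
Via Meridian → Quillon: 10% × 80% × 15% = 1.2%.
Total: 38.08% + 20% + 2.04% + 1.2% = 61.32%.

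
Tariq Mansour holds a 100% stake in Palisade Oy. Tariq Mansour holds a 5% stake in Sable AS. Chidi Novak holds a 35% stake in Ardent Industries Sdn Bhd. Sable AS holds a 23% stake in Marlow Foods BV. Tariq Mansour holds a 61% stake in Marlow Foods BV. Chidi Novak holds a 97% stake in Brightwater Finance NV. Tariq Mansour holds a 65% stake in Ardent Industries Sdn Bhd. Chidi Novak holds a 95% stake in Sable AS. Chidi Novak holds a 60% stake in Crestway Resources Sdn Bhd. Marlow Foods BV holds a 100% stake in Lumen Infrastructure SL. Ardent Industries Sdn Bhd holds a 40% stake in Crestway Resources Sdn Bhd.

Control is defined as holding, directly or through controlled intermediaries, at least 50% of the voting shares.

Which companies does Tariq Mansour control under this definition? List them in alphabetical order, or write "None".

Tariq holds 65% of Ardent, so Tariq controls Ardent.
Tariq holds 61% of Marlow, so Tariq controls Marlow.
Tariq holds 100% of Palisade, so Tariq controls Palisade.
Marlow holds 100% of Lumen, so Tariq controls Lumen.
No other company's threshold is met.

Ardent Industries Sdn Bhd, Lumen Infrastructure SL, Marlow Foods BV, Palisade Oy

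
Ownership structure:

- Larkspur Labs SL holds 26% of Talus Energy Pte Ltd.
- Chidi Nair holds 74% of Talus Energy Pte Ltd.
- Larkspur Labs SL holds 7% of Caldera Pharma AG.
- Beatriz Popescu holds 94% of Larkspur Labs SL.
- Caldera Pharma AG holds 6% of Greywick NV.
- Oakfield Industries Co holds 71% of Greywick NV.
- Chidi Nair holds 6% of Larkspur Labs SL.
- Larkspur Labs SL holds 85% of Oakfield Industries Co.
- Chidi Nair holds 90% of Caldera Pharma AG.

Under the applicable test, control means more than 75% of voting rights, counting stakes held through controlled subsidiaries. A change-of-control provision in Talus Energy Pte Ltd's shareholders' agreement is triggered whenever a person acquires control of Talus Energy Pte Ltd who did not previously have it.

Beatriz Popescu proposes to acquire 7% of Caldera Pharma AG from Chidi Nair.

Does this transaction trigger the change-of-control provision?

The purchase adds only to Beatriz's holdings (Chidi's stake shrinks), so Beatriz is the only person who could newly come to control Talus.
Beatriz holds 94% of Larkspur, so Beatriz controls Larkspur.
Larkspur holds 85% of Oakfield, so Beatriz controls Oakfield.
In Talus, Beatriz's side holds only 26%, not > 75%.
So before the transaction, Beatriz does not control Talus.
After the purchase, Beatriz holds 7% of Caldera directly, and Chidi's stake falls to 83%.
Beatriz's side now holds 7% + 7% = 14% of Caldera, not > 75%, so Beatriz still does not control Caldera.
After the transaction, Beatriz's side holds 26% of Talus, not > 75%, so Beatriz still does not control Talus.
No new person acquires control, so the clause is not triggered.

No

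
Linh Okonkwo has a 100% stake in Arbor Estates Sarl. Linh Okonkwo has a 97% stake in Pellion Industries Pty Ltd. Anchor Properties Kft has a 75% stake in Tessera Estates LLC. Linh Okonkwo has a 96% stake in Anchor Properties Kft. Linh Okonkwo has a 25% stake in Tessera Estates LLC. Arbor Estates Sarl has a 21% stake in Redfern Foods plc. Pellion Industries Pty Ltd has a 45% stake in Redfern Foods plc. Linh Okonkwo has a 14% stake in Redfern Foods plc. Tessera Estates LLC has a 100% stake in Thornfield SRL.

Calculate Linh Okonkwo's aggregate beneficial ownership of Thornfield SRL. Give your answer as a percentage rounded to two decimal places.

97.00%

Linh reaches Thornfield along 2 paths.
Via Tessera: 25% × 100% = 25%.
Via Anchor → Tessera: 96% × 75% × 100% = 72%.
Total: 25% + 72% = 97%.
Rounded: 97.00%.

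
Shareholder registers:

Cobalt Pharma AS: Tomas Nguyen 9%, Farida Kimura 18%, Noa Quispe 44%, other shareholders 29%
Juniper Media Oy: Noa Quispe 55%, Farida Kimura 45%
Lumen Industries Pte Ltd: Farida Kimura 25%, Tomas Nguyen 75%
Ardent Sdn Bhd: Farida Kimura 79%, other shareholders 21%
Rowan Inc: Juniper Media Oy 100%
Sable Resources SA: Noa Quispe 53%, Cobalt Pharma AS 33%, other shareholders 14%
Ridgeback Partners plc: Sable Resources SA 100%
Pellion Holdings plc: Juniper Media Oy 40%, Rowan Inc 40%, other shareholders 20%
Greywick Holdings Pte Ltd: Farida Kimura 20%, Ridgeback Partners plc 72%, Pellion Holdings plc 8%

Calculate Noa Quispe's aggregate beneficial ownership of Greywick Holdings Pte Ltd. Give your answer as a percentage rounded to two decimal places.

52.13%

Noa reaches Greywick along 4 paths.
Via Sable → Ridgeback: 53% × 100% × 72% = 38.16%.
Via Cobalt → Sable → Ridgeback: 44% × 33% × 100% × 72% = 10.4544%.
Via Juniper → Pellion: 55% × 40% × 8% = 1.76%.
Via Juniper → Rowan → Pellion: 55% × 100% × 40% × 8% = 1.76%.
Total: 38.16% + 10.4544% + 1.76% + 1.76% = 52.1344%.
Rounded: 52.13%.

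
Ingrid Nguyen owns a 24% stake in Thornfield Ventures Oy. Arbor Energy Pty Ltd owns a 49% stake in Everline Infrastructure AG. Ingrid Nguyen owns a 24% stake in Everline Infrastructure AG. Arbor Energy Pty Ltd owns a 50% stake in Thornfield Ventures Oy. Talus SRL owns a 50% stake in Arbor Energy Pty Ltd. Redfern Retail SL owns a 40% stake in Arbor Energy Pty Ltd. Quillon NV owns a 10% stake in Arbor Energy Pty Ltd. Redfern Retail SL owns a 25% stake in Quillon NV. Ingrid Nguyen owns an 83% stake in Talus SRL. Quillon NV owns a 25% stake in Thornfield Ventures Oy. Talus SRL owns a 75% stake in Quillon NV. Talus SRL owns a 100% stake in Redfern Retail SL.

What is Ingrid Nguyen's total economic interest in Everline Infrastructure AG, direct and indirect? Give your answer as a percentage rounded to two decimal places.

Ingrid reaches Everline along 5 paths.
Via Talus → Redfern → Arbor: 83% × 100% × 40% × 49% = 16.268%.
Via Talus → Arbor: 83% × 50% × 49% = 20.335%.
Via Talus → Quillon → Arbor: 83% × 75% × 10% × 49% = 3.05025%.
Via Talus → Redfern → Quillon → Arbor: 83% × 100% × 25% × 10% × 49% = 1.01675%.
Direct stake: 24% = 24%.
Total: 16.268% + 20.335% + 3.05025% + 1.01675% + 24% = 64.67%.

64.67%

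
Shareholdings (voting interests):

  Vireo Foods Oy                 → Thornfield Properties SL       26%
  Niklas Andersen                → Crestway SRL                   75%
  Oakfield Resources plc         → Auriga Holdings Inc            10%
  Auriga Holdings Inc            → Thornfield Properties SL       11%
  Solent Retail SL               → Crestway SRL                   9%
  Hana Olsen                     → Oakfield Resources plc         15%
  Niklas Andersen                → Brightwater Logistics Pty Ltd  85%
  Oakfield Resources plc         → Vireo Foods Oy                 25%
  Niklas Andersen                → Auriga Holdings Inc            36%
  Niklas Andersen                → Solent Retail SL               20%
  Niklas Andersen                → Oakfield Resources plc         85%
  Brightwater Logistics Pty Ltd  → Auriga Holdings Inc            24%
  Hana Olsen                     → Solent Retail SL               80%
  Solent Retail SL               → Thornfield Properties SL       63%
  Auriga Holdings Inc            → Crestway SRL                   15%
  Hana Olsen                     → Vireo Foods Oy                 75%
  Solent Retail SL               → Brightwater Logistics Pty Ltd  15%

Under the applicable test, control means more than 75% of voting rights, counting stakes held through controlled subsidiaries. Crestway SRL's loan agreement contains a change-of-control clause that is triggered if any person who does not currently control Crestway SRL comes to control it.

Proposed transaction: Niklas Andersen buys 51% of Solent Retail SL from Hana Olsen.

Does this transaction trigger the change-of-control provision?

No

The purchase adds only to Niklas's holdings (Hana's stake shrinks), so Niklas is the only person who could newly come to control Crestway.
Niklas holds 85% of Oakfield, so Niklas controls Oakfield.
Niklas holds 85% of Brightwater, so Niklas controls Brightwater.
In Crestway, Niklas's side holds only 75%, not > 75%.
So before the transaction, Niklas does not control Crestway.
After the purchase, Niklas's direct stake in Solent rises to 20% + 51% = 71%, and Hana's stake falls to 29%.
Niklas's side now holds 71% of Solent, not > 75%, so Niklas still does not control Solent.
After the transaction, Niklas's side holds 75% of Crestway, not > 75%, so Niklas still does not control Crestway.
No new person acquires control, so the clause is not triggered.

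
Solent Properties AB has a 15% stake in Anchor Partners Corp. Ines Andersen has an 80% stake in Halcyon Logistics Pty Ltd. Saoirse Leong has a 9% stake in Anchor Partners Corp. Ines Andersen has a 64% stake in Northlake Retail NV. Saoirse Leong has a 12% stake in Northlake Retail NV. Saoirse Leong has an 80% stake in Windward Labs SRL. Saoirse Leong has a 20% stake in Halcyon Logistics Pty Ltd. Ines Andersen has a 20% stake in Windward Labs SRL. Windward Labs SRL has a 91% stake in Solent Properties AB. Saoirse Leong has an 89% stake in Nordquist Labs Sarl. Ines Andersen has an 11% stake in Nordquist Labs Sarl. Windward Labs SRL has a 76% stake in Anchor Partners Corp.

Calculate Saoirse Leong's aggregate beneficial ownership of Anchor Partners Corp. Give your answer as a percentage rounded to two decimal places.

80.72%

Saoirse reaches Anchor along 3 paths.
Via Windward → Solent: 80% × 91% × 15% = 10.92%.
Via Windward: 80% × 76% = 60.8%.
Direct stake: 9% = 9%.
Total: 10.92% + 60.8% + 9% = 80.72%.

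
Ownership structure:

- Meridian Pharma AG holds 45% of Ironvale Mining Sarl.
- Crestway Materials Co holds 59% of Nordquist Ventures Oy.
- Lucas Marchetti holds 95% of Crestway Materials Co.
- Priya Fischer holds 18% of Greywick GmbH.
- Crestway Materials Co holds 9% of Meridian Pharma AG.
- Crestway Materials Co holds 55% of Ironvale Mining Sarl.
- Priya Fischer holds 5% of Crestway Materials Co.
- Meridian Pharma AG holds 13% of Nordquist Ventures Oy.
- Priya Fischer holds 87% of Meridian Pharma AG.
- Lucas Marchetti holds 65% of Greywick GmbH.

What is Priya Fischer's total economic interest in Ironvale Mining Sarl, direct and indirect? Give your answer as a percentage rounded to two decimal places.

Priya reaches Ironvale along 3 paths.
Via Meridian: 87% × 45% = 39.15%.
Via Crestway → Meridian: 5% × 9% × 45% = 0.2025%.
Via Crestway: 5% × 55% = 2.75%.
Total: 39.15% + 0.2025% + 2.75% = 42.1025%.
Rounded: 42.10%.

42.10%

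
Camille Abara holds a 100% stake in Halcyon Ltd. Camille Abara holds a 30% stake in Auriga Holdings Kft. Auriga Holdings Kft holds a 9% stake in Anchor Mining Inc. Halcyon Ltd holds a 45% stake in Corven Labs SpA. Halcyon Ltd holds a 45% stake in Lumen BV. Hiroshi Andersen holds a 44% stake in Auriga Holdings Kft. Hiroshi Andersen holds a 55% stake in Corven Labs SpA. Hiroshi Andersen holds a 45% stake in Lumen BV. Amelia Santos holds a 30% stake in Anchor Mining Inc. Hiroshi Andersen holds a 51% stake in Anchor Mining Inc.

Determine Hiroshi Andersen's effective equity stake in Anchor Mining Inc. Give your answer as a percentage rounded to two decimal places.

54.96%

Hiroshi reaches Anchor along 2 paths.
Direct stake: 51% = 51%.
Via Auriga: 44% × 9% = 3.96%.
Total: 51% + 3.96% = 54.96%.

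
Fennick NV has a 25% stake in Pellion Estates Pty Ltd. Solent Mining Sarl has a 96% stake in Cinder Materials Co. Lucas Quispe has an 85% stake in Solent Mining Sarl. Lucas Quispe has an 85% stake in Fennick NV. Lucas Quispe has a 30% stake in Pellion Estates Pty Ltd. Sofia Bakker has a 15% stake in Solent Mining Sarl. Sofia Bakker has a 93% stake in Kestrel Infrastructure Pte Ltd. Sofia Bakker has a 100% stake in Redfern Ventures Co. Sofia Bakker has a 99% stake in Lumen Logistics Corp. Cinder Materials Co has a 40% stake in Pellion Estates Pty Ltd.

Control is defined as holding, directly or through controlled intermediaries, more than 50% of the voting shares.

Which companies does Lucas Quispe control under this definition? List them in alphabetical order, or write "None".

Cinder Materials Co, Fennick NV, Pellion Estates Pty Ltd, Solent Mining Sarl

Lucas holds 85% of Fennick, so Lucas controls Fennick.
Lucas holds 85% of Solent, so Lucas controls Solent.
Solent holds 96% of Cinder, so Lucas controls Cinder.
Cinder and Lucas and Fennick together hold 40% + 30% + 25% = 95% of Pellion, so Lucas controls Pellion.
No other company's threshold is met.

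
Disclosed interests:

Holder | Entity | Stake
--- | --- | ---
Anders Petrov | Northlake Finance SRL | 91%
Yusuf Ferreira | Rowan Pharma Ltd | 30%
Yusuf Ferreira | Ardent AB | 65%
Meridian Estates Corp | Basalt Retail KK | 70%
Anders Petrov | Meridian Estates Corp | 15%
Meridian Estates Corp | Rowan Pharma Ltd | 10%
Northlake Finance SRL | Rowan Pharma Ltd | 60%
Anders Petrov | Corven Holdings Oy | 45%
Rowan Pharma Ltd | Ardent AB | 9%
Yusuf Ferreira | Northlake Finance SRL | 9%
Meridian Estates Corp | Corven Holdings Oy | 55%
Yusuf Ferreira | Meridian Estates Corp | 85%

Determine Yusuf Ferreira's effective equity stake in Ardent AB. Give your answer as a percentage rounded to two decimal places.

Yusuf reaches Ardent along 4 paths.
Via Rowan: 30% × 9% = 2.7%.
Via Northlake → Rowan: 9% × 60% × 9% = 0.486%.
Via Meridian → Rowan: 85% × 10% × 9% = 0.765%.
Direct stake: 65% = 65%.
Total: 2.7% + 0.486% + 0.765% + 65% = 68.951%.
Rounded: 68.95%.

68.95%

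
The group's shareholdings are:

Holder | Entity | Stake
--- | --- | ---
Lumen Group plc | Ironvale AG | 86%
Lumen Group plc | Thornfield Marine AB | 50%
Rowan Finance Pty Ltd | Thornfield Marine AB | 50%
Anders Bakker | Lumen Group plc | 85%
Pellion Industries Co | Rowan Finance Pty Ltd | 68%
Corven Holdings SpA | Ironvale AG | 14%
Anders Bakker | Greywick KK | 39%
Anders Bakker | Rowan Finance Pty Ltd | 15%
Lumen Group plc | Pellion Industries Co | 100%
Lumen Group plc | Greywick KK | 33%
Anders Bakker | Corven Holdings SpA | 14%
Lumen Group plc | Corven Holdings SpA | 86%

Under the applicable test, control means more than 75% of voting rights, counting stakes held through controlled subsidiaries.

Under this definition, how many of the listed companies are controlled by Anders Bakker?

Anders holds 85% of Lumen, so Anders controls Lumen.
Anders and Lumen together hold 14% + 86% = 100% of Corven, so Anders controls Corven.
Lumen holds 100% of Pellion, so Anders controls Pellion.
Lumen and Corven together hold 86% + 14% = 100% of Ironvale, so Anders controls Ironvale.
Pellion and Anders together hold 68% + 15% = 83% of Rowan, so Anders controls Rowan.
Lumen and Rowan together hold 50% + 50% = 100% of Thornfield, so Anders controls Thornfield.
No other company's threshold is met.
Anders controls 6 companies.

6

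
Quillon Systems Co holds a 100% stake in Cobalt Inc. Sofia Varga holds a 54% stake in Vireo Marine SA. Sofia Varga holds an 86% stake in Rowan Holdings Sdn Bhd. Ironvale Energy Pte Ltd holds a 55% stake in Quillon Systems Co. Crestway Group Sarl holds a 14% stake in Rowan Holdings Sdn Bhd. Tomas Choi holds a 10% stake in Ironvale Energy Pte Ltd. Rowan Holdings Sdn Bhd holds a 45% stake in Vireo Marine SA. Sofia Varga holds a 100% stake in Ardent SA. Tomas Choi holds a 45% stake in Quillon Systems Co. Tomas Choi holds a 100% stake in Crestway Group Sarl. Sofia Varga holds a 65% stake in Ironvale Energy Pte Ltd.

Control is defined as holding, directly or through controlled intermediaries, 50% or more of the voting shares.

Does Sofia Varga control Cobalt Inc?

Sofia holds 65% of Ironvale, so Sofia controls Ironvale.
Ironvale holds 55% of Quillon, so Sofia controls Quillon.
Quillon holds 100% of Cobalt, so Sofia controls Cobalt.

Yes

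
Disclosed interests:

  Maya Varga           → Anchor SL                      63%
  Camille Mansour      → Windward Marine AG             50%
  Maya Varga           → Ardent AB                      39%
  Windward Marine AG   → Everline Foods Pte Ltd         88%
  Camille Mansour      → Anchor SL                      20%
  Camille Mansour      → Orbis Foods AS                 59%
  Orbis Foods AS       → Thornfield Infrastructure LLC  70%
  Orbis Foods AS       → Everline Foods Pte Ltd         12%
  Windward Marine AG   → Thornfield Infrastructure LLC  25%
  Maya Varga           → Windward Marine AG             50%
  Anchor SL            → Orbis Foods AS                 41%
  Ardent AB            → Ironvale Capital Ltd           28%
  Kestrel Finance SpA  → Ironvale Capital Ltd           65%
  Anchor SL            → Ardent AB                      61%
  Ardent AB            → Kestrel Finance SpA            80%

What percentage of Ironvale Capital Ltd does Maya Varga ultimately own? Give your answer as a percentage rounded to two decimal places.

Maya reaches Ironvale along 4 paths.
Via Ardent: 39% × 28% = 10.92%.
Via Anchor → Ardent: 63% × 61% × 28% = 10.7604%.
Via Ardent → Kestrel: 39% × 80% × 65% = 20.28%.
Via Anchor → Ardent → Kestrel: 63% × 61% × 80% × 65% = 19.9836%.
Total: 10.92% + 10.7604% + 20.28% + 19.9836% = 61.944%.
Rounded: 61.94%.

61.94%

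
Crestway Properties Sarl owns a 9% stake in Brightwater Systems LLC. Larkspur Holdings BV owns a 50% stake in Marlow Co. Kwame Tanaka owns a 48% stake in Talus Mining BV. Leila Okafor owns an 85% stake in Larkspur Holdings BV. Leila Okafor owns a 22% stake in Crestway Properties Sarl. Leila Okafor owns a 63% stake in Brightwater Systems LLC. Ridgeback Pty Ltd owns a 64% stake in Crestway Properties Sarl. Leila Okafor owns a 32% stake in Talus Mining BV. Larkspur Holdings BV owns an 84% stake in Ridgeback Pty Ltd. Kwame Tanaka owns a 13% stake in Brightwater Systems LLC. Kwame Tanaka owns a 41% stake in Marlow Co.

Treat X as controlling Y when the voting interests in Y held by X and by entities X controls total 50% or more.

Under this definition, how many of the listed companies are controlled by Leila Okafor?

Leila holds 85% of Larkspur, so Leila controls Larkspur.
Larkspur holds 50% of Marlow, so Leila controls Marlow.
Larkspur holds 84% of Ridgeback, so Leila controls Ridgeback.
Ridgeback and Leila together hold 64% + 22% = 86% of Crestway, so Leila controls Crestway.
Leila and Crestway together hold 63% + 9% = 72% of Brightwater, so Leila controls Brightwater.
No other company's threshold is met.
Leila controls 5 companies.

5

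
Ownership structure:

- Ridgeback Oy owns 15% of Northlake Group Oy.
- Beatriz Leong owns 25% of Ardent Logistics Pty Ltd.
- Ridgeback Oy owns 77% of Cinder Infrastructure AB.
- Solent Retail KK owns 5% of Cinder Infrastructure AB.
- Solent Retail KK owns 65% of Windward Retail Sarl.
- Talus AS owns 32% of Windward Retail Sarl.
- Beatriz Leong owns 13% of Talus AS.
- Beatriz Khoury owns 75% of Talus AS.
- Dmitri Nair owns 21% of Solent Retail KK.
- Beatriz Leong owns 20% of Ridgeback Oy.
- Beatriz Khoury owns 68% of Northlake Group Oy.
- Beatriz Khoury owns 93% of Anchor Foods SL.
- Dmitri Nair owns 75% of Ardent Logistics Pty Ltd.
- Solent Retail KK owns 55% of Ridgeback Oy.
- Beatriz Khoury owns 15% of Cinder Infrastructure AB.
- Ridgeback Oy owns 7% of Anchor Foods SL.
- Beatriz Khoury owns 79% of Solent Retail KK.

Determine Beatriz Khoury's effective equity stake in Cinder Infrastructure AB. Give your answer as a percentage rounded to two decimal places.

Beatriz Khoury reaches Cinder along 3 paths.
Via Solent → Ridgeback: 79% × 55% × 77% = 33.4565%.
Direct stake: 15% = 15%.
Via Solent: 79% × 5% = 3.95%.
Total: 33.4565% + 15% + 3.95% = 52.4065%.
Rounded: 52.41%.

52.41%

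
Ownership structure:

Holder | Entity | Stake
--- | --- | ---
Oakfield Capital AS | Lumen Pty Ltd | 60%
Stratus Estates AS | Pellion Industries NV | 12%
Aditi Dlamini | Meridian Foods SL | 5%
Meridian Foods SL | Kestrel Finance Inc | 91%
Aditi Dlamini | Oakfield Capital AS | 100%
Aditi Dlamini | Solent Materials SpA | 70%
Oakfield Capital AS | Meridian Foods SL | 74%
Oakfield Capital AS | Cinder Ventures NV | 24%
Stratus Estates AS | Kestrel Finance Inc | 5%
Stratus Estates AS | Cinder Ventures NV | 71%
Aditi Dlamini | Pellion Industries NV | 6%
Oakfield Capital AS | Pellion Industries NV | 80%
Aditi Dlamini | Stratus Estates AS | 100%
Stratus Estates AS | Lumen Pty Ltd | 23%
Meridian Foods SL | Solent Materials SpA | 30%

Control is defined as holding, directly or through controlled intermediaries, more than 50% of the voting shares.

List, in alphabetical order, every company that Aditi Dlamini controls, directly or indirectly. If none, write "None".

Aditi holds 100% of Stratus, so Aditi controls Stratus.
Aditi holds 100% of Oakfield, so Aditi controls Oakfield.
Oakfield and Aditi together hold 74% + 5% = 79% of Meridian, so Aditi controls Meridian.
Oakfield and Aditi and Stratus together hold 80% + 6% + 12% = 98% of Pellion, so Aditi controls Pellion.
Meridian and Stratus together hold 91% + 5% = 96% of Kestrel, so Aditi controls Kestrel.
Stratus and Oakfield together hold 23% + 60% = 83% of Lumen, so Aditi controls Lumen.
Stratus and Oakfield together hold 71% + 24% = 95% of Cinder, so Aditi controls Cinder.
Meridian and Aditi together hold 30% + 70% = 100% of Solent, so Aditi controls Solent.

Cinder Ventures NV, Kestrel Finance Inc, Lumen Pty Ltd, Meridian Foods SL, Oakfield Capital AS, Pellion Industries NV, Solent Materials SpA, Stratus Estates AS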